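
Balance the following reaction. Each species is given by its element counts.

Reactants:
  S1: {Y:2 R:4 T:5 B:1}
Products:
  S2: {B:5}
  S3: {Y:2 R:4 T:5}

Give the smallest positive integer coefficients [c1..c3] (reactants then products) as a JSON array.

Coefficients: [5, 1, 5]

Y: 5·2 = 10 | 1·0+5·2 = 10
R: 5·4 = 20 | 1·0+5·4 = 20
T: 5·5 = 25 | 1·0+5·5 = 25
B: 5·1 = 5 | 1·5+5·0 = 5
gcd(5,1,5) = 1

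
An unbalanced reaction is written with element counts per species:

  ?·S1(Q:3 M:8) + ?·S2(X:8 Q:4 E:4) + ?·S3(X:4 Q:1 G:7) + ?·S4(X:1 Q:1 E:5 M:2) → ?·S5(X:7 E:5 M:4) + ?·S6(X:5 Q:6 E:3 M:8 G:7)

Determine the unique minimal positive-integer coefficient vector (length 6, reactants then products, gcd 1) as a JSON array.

Coefficients: [3, 1, 3, 2, 1, 3]

X: 3·0+1·8+3·4+2·1 = 22 | 1·7+3·5 = 22
Q: 3·3+1·4+3·1+2·1 = 18 | 1·0+3·6 = 18
E: 3·0+1·4+3·0+2·5 = 14 | 1·5+3·3 = 14
M: 3·8+1·0+3·0+2·2 = 28 | 1·4+3·8 = 28
G: 3·0+1·0+3·7+2·0 = 21 | 1·0+3·7 = 21
gcd(3,1,3,2,1,3) = 1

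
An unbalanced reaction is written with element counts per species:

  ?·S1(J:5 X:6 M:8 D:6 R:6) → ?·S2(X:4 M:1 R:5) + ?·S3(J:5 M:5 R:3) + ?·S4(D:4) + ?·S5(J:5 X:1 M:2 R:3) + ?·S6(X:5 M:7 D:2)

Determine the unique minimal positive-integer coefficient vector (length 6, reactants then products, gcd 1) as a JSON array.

J: 5·5 = 25 | 3·0+2·5+6·0+3·5+3·0 = 25
X: 5·6 = 30 | 3·4+2·0+6·0+3·1+3·5 = 30
M: 5·8 = 40 | 3·1+2·5+6·0+3·2+3·7 = 40
D: 5·6 = 30 | 3·0+2·0+6·4+3·0+3·2 = 30
R: 5·6 = 30 | 3·5+2·3+6·0+3·3+3·0 = 30
gcd(5,3,2,6,3,3) = 1

Coefficients: [5, 3, 2, 6, 3, 3]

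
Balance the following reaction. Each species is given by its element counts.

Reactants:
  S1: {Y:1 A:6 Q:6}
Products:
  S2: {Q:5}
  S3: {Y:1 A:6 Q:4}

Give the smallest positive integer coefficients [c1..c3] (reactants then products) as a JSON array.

Coefficients: [5, 2, 5]

Y: 5·1 = 5 | 2·0+5·1 = 5
A: 5·6 = 30 | 2·0+5·6 = 30
Q: 5·6 = 30 | 2·5+5·4 = 30
gcd(5,2,5) = 1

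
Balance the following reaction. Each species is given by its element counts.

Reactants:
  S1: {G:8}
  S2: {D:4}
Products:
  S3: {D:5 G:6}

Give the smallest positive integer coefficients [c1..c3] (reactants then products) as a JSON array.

D: 3·0+5·4 = 20 | 4·5 = 20
G: 3·8+5·0 = 24 | 4·6 = 24
gcd(3,5,4) = 1

Coefficients: [3, 5, 4]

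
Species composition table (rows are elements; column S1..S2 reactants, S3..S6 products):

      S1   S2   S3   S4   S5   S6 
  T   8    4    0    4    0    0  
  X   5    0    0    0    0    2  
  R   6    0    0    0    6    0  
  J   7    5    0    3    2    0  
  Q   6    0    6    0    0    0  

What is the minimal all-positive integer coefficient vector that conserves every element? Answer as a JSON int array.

T: 2·8+1·4 = 20 | 2·0+5·4+2·0+5·0 = 20
X: 2·5+1·0 = 10 | 2·0+5·0+2·0+5·2 = 10
R: 2·6+1·0 = 12 | 2·0+5·0+2·6+5·0 = 12
J: 2·7+1·5 = 19 | 2·0+5·3+2·2+5·0 = 19
Q: 2·6+1·0 = 12 | 2·6+5·0+2·0+5·0 = 12
gcd(2,1,2,5,2,5) = 1

Coefficients: [2, 1, 2, 5, 2, 5]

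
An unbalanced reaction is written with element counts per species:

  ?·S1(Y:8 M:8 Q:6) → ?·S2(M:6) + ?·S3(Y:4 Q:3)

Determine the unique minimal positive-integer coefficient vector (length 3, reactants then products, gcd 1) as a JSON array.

Coefficients: [3, 4, 6]

Y: 3·8 = 24 | 4·0+6·4 = 24
M: 3·8 = 24 | 4·6+6·0 = 24
Q: 3·6 = 18 | 4·0+6·3 = 18
gcd(3,4,6) = 1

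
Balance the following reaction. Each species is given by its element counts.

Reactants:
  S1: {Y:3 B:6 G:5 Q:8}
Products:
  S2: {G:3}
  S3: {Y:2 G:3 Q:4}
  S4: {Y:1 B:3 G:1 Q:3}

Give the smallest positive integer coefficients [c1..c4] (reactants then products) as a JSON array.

Y: 2·3 = 6 | 1·0+1·2+4·1 = 6
B: 2·6 = 12 | 1·0+1·0+4·3 = 12
G: 2·5 = 10 | 1·3+1·3+4·1 = 10
Q: 2·8 = 16 | 1·0+1·4+4·3 = 16
gcd(2,1,1,4) = 1

Coefficients: [2, 1, 1, 4]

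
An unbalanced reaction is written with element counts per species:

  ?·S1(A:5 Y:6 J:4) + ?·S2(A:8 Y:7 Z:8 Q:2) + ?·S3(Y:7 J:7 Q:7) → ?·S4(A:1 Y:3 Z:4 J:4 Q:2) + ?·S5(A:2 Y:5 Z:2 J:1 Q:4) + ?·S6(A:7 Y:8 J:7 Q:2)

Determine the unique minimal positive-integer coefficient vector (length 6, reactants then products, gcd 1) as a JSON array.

Coefficients: [1, 3, 4, 3, 6, 2]

A: 1·5+3·8+4·0 = 29 | 3·1+6·2+2·7 = 29
Y: 1·6+3·7+4·7 = 55 | 3·3+6·5+2·8 = 55
Z: 1·0+3·8+4·0 = 24 | 3·4+6·2+2·0 = 24
J: 1·4+3·0+4·7 = 32 | 3·4+6·1+2·7 = 32
Q: 1·0+3·2+4·7 = 34 | 3·2+6·4+2·2 = 34
gcd(1,3,4,3,6,2) = 1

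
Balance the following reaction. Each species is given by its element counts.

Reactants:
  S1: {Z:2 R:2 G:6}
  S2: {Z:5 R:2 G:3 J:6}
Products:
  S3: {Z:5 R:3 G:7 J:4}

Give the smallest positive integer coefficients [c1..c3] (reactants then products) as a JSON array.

Z: 5·2+4·5 = 30 | 6·5 = 30
R: 5·2+4·2 = 18 | 6·3 = 18
G: 5·6+4·3 = 42 | 6·7 = 42
J: 5·0+4·6 = 24 | 6·4 = 24
gcd(5,4,6) = 1

Coefficients: [5, 4, 6]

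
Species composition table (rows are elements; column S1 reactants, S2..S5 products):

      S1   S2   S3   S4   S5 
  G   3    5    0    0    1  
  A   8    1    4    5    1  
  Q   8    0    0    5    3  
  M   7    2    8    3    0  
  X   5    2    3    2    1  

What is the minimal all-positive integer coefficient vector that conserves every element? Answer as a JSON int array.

Coefficients: [5, 2, 2, 5, 5]

G: 5·3 = 15 | 2·5+2·0+5·0+5·1 = 15
A: 5·8 = 40 | 2·1+2·4+5·5+5·1 = 40
Q: 5·8 = 40 | 2·0+2·0+5·5+5·3 = 40
M: 5·7 = 35 | 2·2+2·8+5·3+5·0 = 35
X: 5·5 = 25 | 2·2+2·3+5·2+5·1 = 25
gcd(5,2,2,5,5) = 1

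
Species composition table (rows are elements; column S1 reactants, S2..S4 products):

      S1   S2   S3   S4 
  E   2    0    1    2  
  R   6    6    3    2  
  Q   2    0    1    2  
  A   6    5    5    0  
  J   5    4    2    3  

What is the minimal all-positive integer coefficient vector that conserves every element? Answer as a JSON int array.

Coefficients: [5, 2, 4, 3]

E: 5·2 = 10 | 2·0+4·1+3·2 = 10
R: 5·6 = 30 | 2·6+4·3+3·2 = 30
Q: 5·2 = 10 | 2·0+4·1+3·2 = 10
A: 5·6 = 30 | 2·5+4·5+3·0 = 30
J: 5·5 = 25 | 2·4+4·2+3·3 = 25
gcd(5,2,4,3) = 1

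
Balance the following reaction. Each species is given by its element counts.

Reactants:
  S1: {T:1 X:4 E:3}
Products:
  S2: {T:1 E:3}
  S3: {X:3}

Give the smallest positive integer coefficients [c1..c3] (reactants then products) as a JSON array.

T: 3·1 = 3 | 3·1+4·0 = 3
X: 3·4 = 12 | 3·0+4·3 = 12
E: 3·3 = 9 | 3·3+4·0 = 9
gcd(3,3,4) = 1

Coefficients: [3, 3, 4]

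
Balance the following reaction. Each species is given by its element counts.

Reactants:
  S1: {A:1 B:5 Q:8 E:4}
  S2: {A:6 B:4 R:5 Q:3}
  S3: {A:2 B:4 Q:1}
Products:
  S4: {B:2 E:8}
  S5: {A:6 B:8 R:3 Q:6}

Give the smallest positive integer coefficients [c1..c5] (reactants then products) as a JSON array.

A: 2·1+3·6+5·2 = 30 | 1·0+5·6 = 30
B: 2·5+3·4+5·4 = 42 | 1·2+5·8 = 42
R: 2·0+3·5+5·0 = 15 | 1·0+5·3 = 15
Q: 2·8+3·3+5·1 = 30 | 1·0+5·6 = 30
E: 2·4+3·0+5·0 = 8 | 1·8+5·0 = 8
gcd(2,3,5,1,5) = 1

Coefficients: [2, 3, 5, 1, 5]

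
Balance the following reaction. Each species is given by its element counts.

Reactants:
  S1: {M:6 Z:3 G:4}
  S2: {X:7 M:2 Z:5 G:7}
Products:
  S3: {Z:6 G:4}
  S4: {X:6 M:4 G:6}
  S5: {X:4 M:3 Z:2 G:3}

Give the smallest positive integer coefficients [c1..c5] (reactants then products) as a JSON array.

Coefficients: [2, 4, 3, 2, 4]

X: 2·0+4·7 = 28 | 3·0+2·6+4·4 = 28
M: 2·6+4·2 = 20 | 3·0+2·4+4·3 = 20
Z: 2·3+4·5 = 26 | 3·6+2·0+4·2 = 26
G: 2·4+4·7 = 36 | 3·4+2·6+4·3 = 36
gcd(2,4,3,2,4) = 1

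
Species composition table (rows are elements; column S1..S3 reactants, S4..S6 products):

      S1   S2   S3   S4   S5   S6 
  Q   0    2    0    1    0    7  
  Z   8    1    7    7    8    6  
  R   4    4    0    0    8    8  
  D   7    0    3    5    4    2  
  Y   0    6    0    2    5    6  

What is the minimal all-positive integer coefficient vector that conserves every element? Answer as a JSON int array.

Q: 4·0+6·2+5·0 = 12 | 5·1+4·0+1·7 = 12
Z: 4·8+6·1+5·7 = 73 | 5·7+4·8+1·6 = 73
R: 4·4+6·4+5·0 = 40 | 5·0+4·8+1·8 = 40
D: 4·7+6·0+5·3 = 43 | 5·5+4·4+1·2 = 43
Y: 4·0+6·6+5·0 = 36 | 5·2+4·5+1·6 = 36
gcd(4,6,5,5,4,1) = 1

Coefficients: [4, 6, 5, 5, 4, 1]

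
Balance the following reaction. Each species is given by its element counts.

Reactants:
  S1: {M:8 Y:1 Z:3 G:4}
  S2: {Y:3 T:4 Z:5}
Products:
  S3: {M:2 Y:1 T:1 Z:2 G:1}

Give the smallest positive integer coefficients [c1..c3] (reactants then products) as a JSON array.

M: 1·8+1·0 = 8 | 4·2 = 8
Y: 1·1+1·3 = 4 | 4·1 = 4
T: 1·0+1·4 = 4 | 4·1 = 4
Z: 1·3+1·5 = 8 | 4·2 = 8
G: 1·4+1·0 = 4 | 4·1 = 4
gcd(1,1,4) = 1

Coefficients: [1, 1, 4]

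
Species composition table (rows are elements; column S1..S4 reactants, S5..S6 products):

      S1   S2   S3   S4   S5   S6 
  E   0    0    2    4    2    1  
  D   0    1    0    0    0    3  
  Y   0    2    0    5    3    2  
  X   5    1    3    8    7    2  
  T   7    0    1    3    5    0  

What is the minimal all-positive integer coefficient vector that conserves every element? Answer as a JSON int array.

Coefficients: [3, 6, 3, 2, 6, 2]

E: 3·0+6·0+3·2+2·4 = 14 | 6·2+2·1 = 14
D: 3·0+6·1+3·0+2·0 = 6 | 6·0+2·3 = 6
Y: 3·0+6·2+3·0+2·5 = 22 | 6·3+2·2 = 22
X: 3·5+6·1+3·3+2·8 = 46 | 6·7+2·2 = 46
T: 3·7+6·0+3·1+2·3 = 30 | 6·5+2·0 = 30
gcd(3,6,3,2,6,2) = 1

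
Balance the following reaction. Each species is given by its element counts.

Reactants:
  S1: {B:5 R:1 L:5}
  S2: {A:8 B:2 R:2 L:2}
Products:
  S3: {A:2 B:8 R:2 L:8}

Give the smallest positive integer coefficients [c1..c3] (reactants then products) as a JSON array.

A: 6·0+1·8 = 8 | 4·2 = 8
B: 6·5+1·2 = 32 | 4·8 = 32
R: 6·1+1·2 = 8 | 4·2 = 8
L: 6·5+1·2 = 32 | 4·8 = 32
gcd(6,1,4) = 1

Coefficients: [6, 1, 4]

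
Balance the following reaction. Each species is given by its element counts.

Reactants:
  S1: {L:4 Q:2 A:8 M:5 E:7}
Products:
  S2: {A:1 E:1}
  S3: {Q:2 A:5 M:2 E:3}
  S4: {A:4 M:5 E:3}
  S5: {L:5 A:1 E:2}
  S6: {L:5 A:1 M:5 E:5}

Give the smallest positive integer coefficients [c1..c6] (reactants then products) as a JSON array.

L: 5·4 = 20 | 3·0+5·0+2·0+3·5+1·5 = 20
Q: 5·2 = 10 | 3·0+5·2+2·0+3·0+1·0 = 10
A: 5·8 = 40 | 3·1+5·5+2·4+3·1+1·1 = 40
M: 5·5 = 25 | 3·0+5·2+2·5+3·0+1·5 = 25
E: 5·7 = 35 | 3·1+5·3+2·3+3·2+1·5 = 35
gcd(5,3,5,2,3,1) = 1

Coefficients: [5, 3, 5, 2, 3, 1]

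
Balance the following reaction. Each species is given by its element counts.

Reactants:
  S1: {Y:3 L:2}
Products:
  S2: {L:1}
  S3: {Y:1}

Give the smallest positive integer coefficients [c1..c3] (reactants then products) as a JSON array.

Y: 1·3 = 3 | 2·0+3·1 = 3
L: 1·2 = 2 | 2·1+3·0 = 2
gcd(1,2,3) = 1

Coefficients: [1, 2, 3]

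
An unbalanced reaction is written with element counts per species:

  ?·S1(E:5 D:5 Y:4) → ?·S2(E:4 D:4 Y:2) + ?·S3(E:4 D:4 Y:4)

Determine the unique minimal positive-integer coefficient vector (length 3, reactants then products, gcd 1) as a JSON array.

E: 4·5 = 20 | 2·4+3·4 = 20
D: 4·5 = 20 | 2·4+3·4 = 20
Y: 4·4 = 16 | 2·2+3·4 = 16
gcd(4,2,3) = 1

Coefficients: [4, 2, 3]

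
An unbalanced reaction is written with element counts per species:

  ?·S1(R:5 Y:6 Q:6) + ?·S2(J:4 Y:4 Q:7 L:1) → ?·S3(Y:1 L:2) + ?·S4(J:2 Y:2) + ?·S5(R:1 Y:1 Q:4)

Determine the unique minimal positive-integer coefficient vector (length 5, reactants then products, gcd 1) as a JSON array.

Coefficients: [1, 2, 1, 4, 5]

R: 1·5+2·0 = 5 | 1·0+4·0+5·1 = 5
J: 1·0+2·4 = 8 | 1·0+4·2+5·0 = 8
Y: 1·6+2·4 = 14 | 1·1+4·2+5·1 = 14
Q: 1·6+2·7 = 20 | 1·0+4·0+5·4 = 20
L: 1·0+2·1 = 2 | 1·2+4·0+5·0 = 2
gcd(1,2,1,4,5) = 1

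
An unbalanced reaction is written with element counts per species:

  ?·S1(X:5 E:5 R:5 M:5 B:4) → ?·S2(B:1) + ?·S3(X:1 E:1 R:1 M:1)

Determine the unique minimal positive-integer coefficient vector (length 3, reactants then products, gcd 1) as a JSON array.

X: 1·5 = 5 | 4·0+5·1 = 5
E: 1·5 = 5 | 4·0+5·1 = 5
R: 1·5 = 5 | 4·0+5·1 = 5
M: 1·5 = 5 | 4·0+5·1 = 5
B: 1·4 = 4 | 4·1+5·0 = 4
gcd(1,4,5) = 1

Coefficients: [1, 4, 5]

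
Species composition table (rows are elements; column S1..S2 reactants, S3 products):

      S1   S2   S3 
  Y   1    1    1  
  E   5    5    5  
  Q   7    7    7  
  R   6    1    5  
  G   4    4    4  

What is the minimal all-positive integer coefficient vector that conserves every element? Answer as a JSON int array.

Y: 4·1+1·1 = 5 | 5·1 = 5
E: 4·5+1·5 = 25 | 5·5 = 25
Q: 4·7+1·7 = 35 | 5·7 = 35
R: 4·6+1·1 = 25 | 5·5 = 25
G: 4·4+1·4 = 20 | 5·4 = 20
gcd(4,1,5) = 1

Coefficients: [4, 1, 5]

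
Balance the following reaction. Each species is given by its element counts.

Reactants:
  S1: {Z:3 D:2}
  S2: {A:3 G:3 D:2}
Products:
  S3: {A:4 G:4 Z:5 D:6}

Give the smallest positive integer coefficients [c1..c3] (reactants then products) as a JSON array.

Coefficients: [5, 4, 3]

A: 5·0+4·3 = 12 | 3·4 = 12
G: 5·0+4·3 = 12 | 3·4 = 12
Z: 5·3+4·0 = 15 | 3·5 = 15
D: 5·2+4·2 = 18 | 3·6 = 18
gcd(5,4,3) = 1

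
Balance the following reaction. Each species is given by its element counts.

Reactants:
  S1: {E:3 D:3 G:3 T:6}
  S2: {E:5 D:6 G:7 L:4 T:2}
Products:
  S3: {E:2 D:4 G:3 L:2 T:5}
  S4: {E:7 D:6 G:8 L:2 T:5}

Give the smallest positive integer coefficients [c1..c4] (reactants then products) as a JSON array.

Coefficients: [4, 3, 3, 3]

E: 4·3+3·5 = 27 | 3·2+3·7 = 27
D: 4·3+3·6 = 30 | 3·4+3·6 = 30
G: 4·3+3·7 = 33 | 3·3+3·8 = 33
L: 4·0+3·4 = 12 | 3·2+3·2 = 12
T: 4·6+3·2 = 30 | 3·5+3·5 = 30
gcd(4,3,3,3) = 1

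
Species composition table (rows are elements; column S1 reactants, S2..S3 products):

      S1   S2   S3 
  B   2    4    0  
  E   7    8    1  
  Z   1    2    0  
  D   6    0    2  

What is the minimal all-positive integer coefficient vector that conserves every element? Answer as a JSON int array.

B: 2·2 = 4 | 1·4+6·0 = 4
E: 2·7 = 14 | 1·8+6·1 = 14
Z: 2·1 = 2 | 1·2+6·0 = 2
D: 2·6 = 12 | 1·0+6·2 = 12
gcd(2,1,6) = 1

Coefficients: [2, 1, 6]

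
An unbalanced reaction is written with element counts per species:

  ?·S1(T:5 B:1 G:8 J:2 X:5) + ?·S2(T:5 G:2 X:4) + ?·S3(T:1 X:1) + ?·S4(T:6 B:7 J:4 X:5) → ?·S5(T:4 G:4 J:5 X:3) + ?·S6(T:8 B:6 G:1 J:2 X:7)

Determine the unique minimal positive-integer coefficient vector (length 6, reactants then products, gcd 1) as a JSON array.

Coefficients: [1, 3, 6, 5, 2, 6]

T: 1·5+3·5+6·1+5·6 = 56 | 2·4+6·8 = 56
B: 1·1+3·0+6·0+5·7 = 36 | 2·0+6·6 = 36
G: 1·8+3·2+6·0+5·0 = 14 | 2·4+6·1 = 14
J: 1·2+3·0+6·0+5·4 = 22 | 2·5+6·2 = 22
X: 1·5+3·4+6·1+5·5 = 48 | 2·3+6·7 = 48
gcd(1,3,6,5,2,6) = 1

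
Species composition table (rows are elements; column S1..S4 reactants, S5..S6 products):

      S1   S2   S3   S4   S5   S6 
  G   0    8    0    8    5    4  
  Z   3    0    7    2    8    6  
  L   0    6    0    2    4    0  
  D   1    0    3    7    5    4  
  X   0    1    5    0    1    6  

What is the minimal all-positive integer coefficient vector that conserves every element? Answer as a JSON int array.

Coefficients: [6, 2, 4, 2, 4, 3]

G: 6·0+2·8+4·0+2·8 = 32 | 4·5+3·4 = 32
Z: 6·3+2·0+4·7+2·2 = 50 | 4·8+3·6 = 50
L: 6·0+2·6+4·0+2·2 = 16 | 4·4+3·0 = 16
D: 6·1+2·0+4·3+2·7 = 32 | 4·5+3·4 = 32
X: 6·0+2·1+4·5+2·0 = 22 | 4·1+3·6 = 22
gcd(6,2,4,2,4,3) = 1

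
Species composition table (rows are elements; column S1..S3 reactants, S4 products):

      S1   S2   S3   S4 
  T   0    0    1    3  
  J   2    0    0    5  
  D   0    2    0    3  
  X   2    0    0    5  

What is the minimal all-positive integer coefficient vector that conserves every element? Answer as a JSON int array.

Coefficients: [5, 3, 6, 2]

T: 5·0+3·0+6·1 = 6 | 2·3 = 6
J: 5·2+3·0+6·0 = 10 | 2·5 = 10
D: 5·0+3·2+6·0 = 6 | 2·3 = 6
X: 5·2+3·0+6·0 = 10 | 2·5 = 10
gcd(5,3,6,2) = 1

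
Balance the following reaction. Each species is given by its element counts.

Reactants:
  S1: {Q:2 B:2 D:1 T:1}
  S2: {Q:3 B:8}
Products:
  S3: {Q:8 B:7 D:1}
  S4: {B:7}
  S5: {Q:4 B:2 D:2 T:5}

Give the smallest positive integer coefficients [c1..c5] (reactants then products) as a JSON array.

Coefficients: [5, 6, 3, 5, 1]

Q: 5·2+6·3 = 28 | 3·8+5·0+1·4 = 28
B: 5·2+6·8 = 58 | 3·7+5·7+1·2 = 58
D: 5·1+6·0 = 5 | 3·1+5·0+1·2 = 5
T: 5·1+6·0 = 5 | 3·0+5·0+1·5 = 5
gcd(5,6,3,5,1) = 1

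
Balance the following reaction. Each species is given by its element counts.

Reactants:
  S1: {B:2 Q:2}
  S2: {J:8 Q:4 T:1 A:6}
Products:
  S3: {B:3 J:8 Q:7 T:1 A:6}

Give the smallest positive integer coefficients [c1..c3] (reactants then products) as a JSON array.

B: 3·2+2·0 = 6 | 2·3 = 6
J: 3·0+2·8 = 16 | 2·8 = 16
Q: 3·2+2·4 = 14 | 2·7 = 14
T: 3·0+2·1 = 2 | 2·1 = 2
A: 3·0+2·6 = 12 | 2·6 = 12
gcd(3,2,2) = 1

Coefficients: [3, 2, 2]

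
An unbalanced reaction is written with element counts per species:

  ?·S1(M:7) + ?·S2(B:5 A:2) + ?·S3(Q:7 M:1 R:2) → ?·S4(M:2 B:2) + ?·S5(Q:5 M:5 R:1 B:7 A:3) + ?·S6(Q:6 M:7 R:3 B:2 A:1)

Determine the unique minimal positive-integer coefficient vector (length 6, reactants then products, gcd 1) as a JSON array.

Q: 3·0+5·0+3·7 = 21 | 1·0+3·5+1·6 = 21
M: 3·7+5·0+3·1 = 24 | 1·2+3·5+1·7 = 24
R: 3·0+5·0+3·2 = 6 | 1·0+3·1+1·3 = 6
B: 3·0+5·5+3·0 = 25 | 1·2+3·7+1·2 = 25
A: 3·0+5·2+3·0 = 10 | 1·0+3·3+1·1 = 10
gcd(3,5,3,1,3,1) = 1

Coefficients: [3, 5, 3, 1, 3, 1]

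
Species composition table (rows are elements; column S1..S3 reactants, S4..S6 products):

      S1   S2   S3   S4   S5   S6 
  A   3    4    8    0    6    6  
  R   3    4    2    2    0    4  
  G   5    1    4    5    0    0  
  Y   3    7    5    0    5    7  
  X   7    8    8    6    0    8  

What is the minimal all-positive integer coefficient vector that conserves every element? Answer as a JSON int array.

Coefficients: [4, 2, 2, 6, 3, 3]

A: 4·3+2·4+2·8 = 36 | 6·0+3·6+3·6 = 36
R: 4·3+2·4+2·2 = 24 | 6·2+3·0+3·4 = 24
G: 4·5+2·1+2·4 = 30 | 6·5+3·0+3·0 = 30
Y: 4·3+2·7+2·5 = 36 | 6·0+3·5+3·7 = 36
X: 4·7+2·8+2·8 = 60 | 6·6+3·0+3·8 = 60
gcd(4,2,2,6,3,3) = 1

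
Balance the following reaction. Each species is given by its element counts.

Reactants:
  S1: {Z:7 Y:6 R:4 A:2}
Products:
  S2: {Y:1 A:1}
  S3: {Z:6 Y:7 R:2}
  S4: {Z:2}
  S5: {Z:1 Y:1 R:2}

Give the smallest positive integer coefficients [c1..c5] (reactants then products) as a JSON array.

Z: 3·7 = 21 | 6·0+1·6+5·2+5·1 = 21
Y: 3·6 = 18 | 6·1+1·7+5·0+5·1 = 18
R: 3·4 = 12 | 6·0+1·2+5·0+5·2 = 12
A: 3·2 = 6 | 6·1+1·0+5·0+5·0 = 6
gcd(3,6,1,5,5) = 1

Coefficients: [3, 6, 1, 5, 5]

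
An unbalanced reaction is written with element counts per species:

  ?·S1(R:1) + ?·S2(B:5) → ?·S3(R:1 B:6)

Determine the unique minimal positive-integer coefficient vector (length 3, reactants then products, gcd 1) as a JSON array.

R: 5·1+6·0 = 5 | 5·1 = 5
B: 5·0+6·5 = 30 | 5·6 = 30
gcd(5,6,5) = 1

Coefficients: [5, 6, 5]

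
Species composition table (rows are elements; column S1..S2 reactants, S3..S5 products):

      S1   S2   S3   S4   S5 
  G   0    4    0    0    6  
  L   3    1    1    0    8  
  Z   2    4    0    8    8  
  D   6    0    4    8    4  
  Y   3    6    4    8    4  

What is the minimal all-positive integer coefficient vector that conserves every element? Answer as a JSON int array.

Coefficients: [6, 3, 5, 1, 2]

G: 6·0+3·4 = 12 | 5·0+1·0+2·6 = 12
L: 6·3+3·1 = 21 | 5·1+1·0+2·8 = 21
Z: 6·2+3·4 = 24 | 5·0+1·8+2·8 = 24
D: 6·6+3·0 = 36 | 5·4+1·8+2·4 = 36
Y: 6·3+3·6 = 36 | 5·4+1·8+2·4 = 36
gcd(6,3,5,1,2) = 1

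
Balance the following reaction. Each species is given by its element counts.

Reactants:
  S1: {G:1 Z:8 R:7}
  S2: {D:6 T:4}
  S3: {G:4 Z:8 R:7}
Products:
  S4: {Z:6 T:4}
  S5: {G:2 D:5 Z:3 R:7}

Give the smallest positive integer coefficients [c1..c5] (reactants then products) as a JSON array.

G: 4·1+5·0+2·4 = 12 | 5·0+6·2 = 12
D: 4·0+5·6+2·0 = 30 | 5·0+6·5 = 30
Z: 4·8+5·0+2·8 = 48 | 5·6+6·3 = 48
R: 4·7+5·0+2·7 = 42 | 5·0+6·7 = 42
T: 4·0+5·4+2·0 = 20 | 5·4+6·0 = 20
gcd(4,5,2,5,6) = 1

Coefficients: [4, 5, 2, 5, 6]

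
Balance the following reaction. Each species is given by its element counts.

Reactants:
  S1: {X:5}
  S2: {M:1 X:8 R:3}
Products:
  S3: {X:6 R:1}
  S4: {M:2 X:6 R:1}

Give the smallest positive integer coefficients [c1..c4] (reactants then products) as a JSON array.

M: 4·0+2·1 = 2 | 5·0+1·2 = 2
X: 4·5+2·8 = 36 | 5·6+1·6 = 36
R: 4·0+2·3 = 6 | 5·1+1·1 = 6
gcd(4,2,5,1) = 1

Coefficients: [4, 2, 5, 1]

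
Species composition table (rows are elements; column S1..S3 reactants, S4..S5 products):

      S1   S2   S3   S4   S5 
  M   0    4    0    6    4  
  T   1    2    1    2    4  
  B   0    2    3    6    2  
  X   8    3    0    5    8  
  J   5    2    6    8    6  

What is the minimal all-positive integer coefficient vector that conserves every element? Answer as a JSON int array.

Coefficients: [2, 6, 2, 2, 3]

M: 2·0+6·4+2·0 = 24 | 2·6+3·4 = 24
T: 2·1+6·2+2·1 = 16 | 2·2+3·4 = 16
B: 2·0+6·2+2·3 = 18 | 2·6+3·2 = 18
X: 2·8+6·3+2·0 = 34 | 2·5+3·8 = 34
J: 2·5+6·2+2·6 = 34 | 2·8+3·6 = 34
gcd(2,6,2,2,3) = 1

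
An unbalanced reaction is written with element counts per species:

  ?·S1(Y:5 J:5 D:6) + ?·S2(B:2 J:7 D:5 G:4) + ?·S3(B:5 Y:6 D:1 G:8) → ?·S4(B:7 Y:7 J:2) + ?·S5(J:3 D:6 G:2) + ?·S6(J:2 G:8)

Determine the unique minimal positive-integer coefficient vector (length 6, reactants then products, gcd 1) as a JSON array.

B: 1·0+5·2+5·5 = 35 | 5·7+6·0+6·0 = 35
Y: 1·5+5·0+5·6 = 35 | 5·7+6·0+6·0 = 35
J: 1·5+5·7+5·0 = 40 | 5·2+6·3+6·2 = 40
D: 1·6+5·5+5·1 = 36 | 5·0+6·6+6·0 = 36
G: 1·0+5·4+5·8 = 60 | 5·0+6·2+6·8 = 60
gcd(1,5,5,5,6,6) = 1

Coefficients: [1, 5, 5, 5, 6, 6]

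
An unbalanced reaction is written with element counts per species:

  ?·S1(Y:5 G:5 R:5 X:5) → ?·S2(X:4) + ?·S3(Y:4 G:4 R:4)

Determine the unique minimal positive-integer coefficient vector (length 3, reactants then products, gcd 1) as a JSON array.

Y: 4·5 = 20 | 5·0+5·4 = 20
G: 4·5 = 20 | 5·0+5·4 = 20
R: 4·5 = 20 | 5·0+5·4 = 20
X: 4·5 = 20 | 5·4+5·0 = 20
gcd(4,5,5) = 1

Coefficients: [4, 5, 5]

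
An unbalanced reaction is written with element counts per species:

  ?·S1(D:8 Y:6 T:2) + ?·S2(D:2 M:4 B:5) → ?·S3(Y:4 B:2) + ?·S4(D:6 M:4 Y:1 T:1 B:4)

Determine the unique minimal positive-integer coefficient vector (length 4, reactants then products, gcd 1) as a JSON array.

D: 1·8+2·2 = 12 | 1·0+2·6 = 12
M: 1·0+2·4 = 8 | 1·0+2·4 = 8
Y: 1·6+2·0 = 6 | 1·4+2·1 = 6
T: 1·2+2·0 = 2 | 1·0+2·1 = 2
B: 1·0+2·5 = 10 | 1·2+2·4 = 10
gcd(1,2,1,2) = 1

Coefficients: [1, 2, 1, 2]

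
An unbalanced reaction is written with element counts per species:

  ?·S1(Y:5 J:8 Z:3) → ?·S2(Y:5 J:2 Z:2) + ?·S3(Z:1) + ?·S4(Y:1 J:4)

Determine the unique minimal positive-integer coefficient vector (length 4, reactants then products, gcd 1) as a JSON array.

Y: 3·5 = 15 | 2·5+5·0+5·1 = 15
J: 3·8 = 24 | 2·2+5·0+5·4 = 24
Z: 3·3 = 9 | 2·2+5·1+5·0 = 9
gcd(3,2,5,5) = 1

Coefficients: [3, 2, 5, 5]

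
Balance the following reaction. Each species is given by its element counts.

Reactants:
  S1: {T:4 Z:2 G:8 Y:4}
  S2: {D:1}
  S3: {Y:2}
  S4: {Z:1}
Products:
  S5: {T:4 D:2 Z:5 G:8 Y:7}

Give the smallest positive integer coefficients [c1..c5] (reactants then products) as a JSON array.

Coefficients: [2, 4, 3, 6, 2]

T: 2·4+4·0+3·0+6·0 = 8 | 2·4 = 8
D: 2·0+4·1+3·0+6·0 = 4 | 2·2 = 4
Z: 2·2+4·0+3·0+6·1 = 10 | 2·5 = 10
G: 2·8+4·0+3·0+6·0 = 16 | 2·8 = 16
Y: 2·4+4·0+3·2+6·0 = 14 | 2·7 = 14
gcd(2,4,3,6,2) = 1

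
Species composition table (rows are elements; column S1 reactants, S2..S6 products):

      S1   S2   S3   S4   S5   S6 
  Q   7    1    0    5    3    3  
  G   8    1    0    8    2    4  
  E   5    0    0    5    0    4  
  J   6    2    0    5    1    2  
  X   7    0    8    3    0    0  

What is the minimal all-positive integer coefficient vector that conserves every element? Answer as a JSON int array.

Q: 5·7 = 35 | 6·1+4·0+1·5+3·3+5·3 = 35
G: 5·8 = 40 | 6·1+4·0+1·8+3·2+5·4 = 40
E: 5·5 = 25 | 6·0+4·0+1·5+3·0+5·4 = 25
J: 5·6 = 30 | 6·2+4·0+1·5+3·1+5·2 = 30
X: 5·7 = 35 | 6·0+4·8+1·3+3·0+5·0 = 35
gcd(5,6,4,1,3,5) = 1

Coefficients: [5, 6, 4, 1, 3, 5]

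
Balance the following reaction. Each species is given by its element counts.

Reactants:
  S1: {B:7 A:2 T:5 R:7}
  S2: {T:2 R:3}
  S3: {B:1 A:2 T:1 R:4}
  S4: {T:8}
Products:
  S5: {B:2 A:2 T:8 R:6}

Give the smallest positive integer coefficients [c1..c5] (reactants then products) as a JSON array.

Coefficients: [1, 3, 5, 4, 6]

B: 1·7+3·0+5·1+4·0 = 12 | 6·2 = 12
A: 1·2+3·0+5·2+4·0 = 12 | 6·2 = 12
T: 1·5+3·2+5·1+4·8 = 48 | 6·8 = 48
R: 1·7+3·3+5·4+4·0 = 36 | 6·6 = 36
gcd(1,3,5,4,6) = 1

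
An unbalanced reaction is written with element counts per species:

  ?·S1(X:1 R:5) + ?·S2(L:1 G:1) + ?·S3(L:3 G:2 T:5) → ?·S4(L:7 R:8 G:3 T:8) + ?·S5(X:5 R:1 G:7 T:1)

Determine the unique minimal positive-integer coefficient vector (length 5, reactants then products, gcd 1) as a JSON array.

Coefficients: [5, 6, 5, 3, 1]

L: 5·0+6·1+5·3 = 21 | 3·7+1·0 = 21
X: 5·1+6·0+5·0 = 5 | 3·0+1·5 = 5
R: 5·5+6·0+5·0 = 25 | 3·8+1·1 = 25
G: 5·0+6·1+5·2 = 16 | 3·3+1·7 = 16
T: 5·0+6·0+5·5 = 25 | 3·8+1·1 = 25
gcd(5,6,5,3,1) = 1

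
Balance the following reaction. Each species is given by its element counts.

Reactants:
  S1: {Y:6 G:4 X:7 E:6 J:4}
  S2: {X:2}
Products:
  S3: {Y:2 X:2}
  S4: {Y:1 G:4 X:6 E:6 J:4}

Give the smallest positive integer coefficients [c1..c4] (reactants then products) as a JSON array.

Coefficients: [2, 4, 5, 2]

Y: 2·6+4·0 = 12 | 5·2+2·1 = 12
G: 2·4+4·0 = 8 | 5·0+2·4 = 8
X: 2·7+4·2 = 22 | 5·2+2·6 = 22
E: 2·6+4·0 = 12 | 5·0+2·6 = 12
J: 2·4+4·0 = 8 | 5·0+2·4 = 8
gcd(2,4,5,2) = 1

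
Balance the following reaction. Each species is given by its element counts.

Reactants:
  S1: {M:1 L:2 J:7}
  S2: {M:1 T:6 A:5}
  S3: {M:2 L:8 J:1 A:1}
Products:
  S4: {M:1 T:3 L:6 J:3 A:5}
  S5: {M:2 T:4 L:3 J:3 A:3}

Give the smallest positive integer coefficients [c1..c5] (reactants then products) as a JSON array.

Coefficients: [3, 5, 3, 2, 6]

M: 3·1+5·1+3·2 = 14 | 2·1+6·2 = 14
T: 3·0+5·6+3·0 = 30 | 2·3+6·4 = 30
L: 3·2+5·0+3·8 = 30 | 2·6+6·3 = 30
J: 3·7+5·0+3·1 = 24 | 2·3+6·3 = 24
A: 3·0+5·5+3·1 = 28 | 2·5+6·3 = 28
gcd(3,5,3,2,6) = 1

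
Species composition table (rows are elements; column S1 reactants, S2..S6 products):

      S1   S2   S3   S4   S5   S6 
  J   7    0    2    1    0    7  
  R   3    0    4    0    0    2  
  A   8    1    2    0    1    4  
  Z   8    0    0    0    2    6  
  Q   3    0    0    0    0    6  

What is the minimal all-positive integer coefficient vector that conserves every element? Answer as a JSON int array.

J: 2·7 = 14 | 5·0+1·2+5·1+5·0+1·7 = 14
R: 2·3 = 6 | 5·0+1·4+5·0+5·0+1·2 = 6
A: 2·8 = 16 | 5·1+1·2+5·0+5·1+1·4 = 16
Z: 2·8 = 16 | 5·0+1·0+5·0+5·2+1·6 = 16
Q: 2·3 = 6 | 5·0+1·0+5·0+5·0+1·6 = 6
gcd(2,5,1,5,5,1) = 1

Coefficients: [2, 5, 1, 5, 5, 1]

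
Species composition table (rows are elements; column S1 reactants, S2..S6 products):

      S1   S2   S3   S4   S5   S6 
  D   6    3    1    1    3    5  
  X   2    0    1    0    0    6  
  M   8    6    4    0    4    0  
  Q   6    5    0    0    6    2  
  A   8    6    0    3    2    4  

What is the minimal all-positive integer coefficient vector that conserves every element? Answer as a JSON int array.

Coefficients: [5, 2, 4, 6, 3, 1]

D: 5·6 = 30 | 2·3+4·1+6·1+3·3+1·5 = 30
X: 5·2 = 10 | 2·0+4·1+6·0+3·0+1·6 = 10
M: 5·8 = 40 | 2·6+4·4+6·0+3·4+1·0 = 40
Q: 5·6 = 30 | 2·5+4·0+6·0+3·6+1·2 = 30
A: 5·8 = 40 | 2·6+4·0+6·3+3·2+1·4 = 40
gcd(5,2,4,6,3,1) = 1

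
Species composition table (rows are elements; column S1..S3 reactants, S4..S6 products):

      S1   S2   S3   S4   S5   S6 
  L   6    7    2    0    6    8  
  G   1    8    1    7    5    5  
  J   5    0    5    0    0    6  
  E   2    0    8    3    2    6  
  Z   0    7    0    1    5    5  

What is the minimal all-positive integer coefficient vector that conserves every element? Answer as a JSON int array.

Coefficients: [1, 6, 5, 2, 3, 5]

L: 1·6+6·7+5·2 = 58 | 2·0+3·6+5·8 = 58
G: 1·1+6·8+5·1 = 54 | 2·7+3·5+5·5 = 54
J: 1·5+6·0+5·5 = 30 | 2·0+3·0+5·6 = 30
E: 1·2+6·0+5·8 = 42 | 2·3+3·2+5·6 = 42
Z: 1·0+6·7+5·0 = 42 | 2·1+3·5+5·5 = 42
gcd(1,6,5,2,3,5) = 1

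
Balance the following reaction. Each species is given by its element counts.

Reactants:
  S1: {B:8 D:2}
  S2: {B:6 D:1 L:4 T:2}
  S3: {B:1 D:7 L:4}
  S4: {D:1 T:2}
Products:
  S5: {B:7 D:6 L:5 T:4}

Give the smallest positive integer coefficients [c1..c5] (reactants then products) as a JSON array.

Coefficients: [1, 3, 2, 5, 4]

B: 1·8+3·6+2·1+5·0 = 28 | 4·7 = 28
D: 1·2+3·1+2·7+5·1 = 24 | 4·6 = 24
L: 1·0+3·4+2·4+5·0 = 20 | 4·5 = 20
T: 1·0+3·2+2·0+5·2 = 16 | 4·4 = 16
gcd(1,3,2,5,4) = 1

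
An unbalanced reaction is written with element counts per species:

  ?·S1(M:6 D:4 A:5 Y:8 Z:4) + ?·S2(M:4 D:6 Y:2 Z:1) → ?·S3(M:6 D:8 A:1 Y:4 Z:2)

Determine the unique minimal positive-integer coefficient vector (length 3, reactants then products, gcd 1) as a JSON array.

M: 1·6+6·4 = 30 | 5·6 = 30
D: 1·4+6·6 = 40 | 5·8 = 40
A: 1·5+6·0 = 5 | 5·1 = 5
Y: 1·8+6·2 = 20 | 5·4 = 20
Z: 1·4+6·1 = 10 | 5·2 = 10
gcd(1,6,5) = 1

Coefficients: [1, 6, 5]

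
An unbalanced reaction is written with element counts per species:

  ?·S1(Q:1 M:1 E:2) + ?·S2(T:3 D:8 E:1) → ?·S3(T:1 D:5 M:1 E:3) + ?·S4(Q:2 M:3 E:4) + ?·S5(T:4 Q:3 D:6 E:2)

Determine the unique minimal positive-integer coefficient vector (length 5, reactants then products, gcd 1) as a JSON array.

T: 5·0+2·3 = 6 | 2·1+1·0+1·4 = 6
Q: 5·1+2·0 = 5 | 2·0+1·2+1·3 = 5
D: 5·0+2·8 = 16 | 2·5+1·0+1·6 = 16
M: 5·1+2·0 = 5 | 2·1+1·3+1·0 = 5
E: 5·2+2·1 = 12 | 2·3+1·4+1·2 = 12
gcd(5,2,2,1,1) = 1

Coefficients: [5, 2, 2, 1, 1]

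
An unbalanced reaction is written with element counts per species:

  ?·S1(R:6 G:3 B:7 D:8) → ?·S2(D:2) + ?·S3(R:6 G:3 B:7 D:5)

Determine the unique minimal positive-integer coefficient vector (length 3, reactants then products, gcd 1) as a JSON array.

Coefficients: [2, 3, 2]

R: 2·6 = 12 | 3·0+2·6 = 12
G: 2·3 = 6 | 3·0+2·3 = 6
B: 2·7 = 14 | 3·0+2·7 = 14
D: 2·8 = 16 | 3·2+2·5 = 16
gcd(2,3,2) = 1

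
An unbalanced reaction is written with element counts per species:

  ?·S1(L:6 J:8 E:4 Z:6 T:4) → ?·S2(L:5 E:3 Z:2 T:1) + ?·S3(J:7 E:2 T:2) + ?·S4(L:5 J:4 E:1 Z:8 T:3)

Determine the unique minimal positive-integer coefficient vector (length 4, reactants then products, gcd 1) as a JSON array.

Coefficients: [5, 3, 4, 3]

L: 5·6 = 30 | 3·5+4·0+3·5 = 30
J: 5·8 = 40 | 3·0+4·7+3·4 = 40
E: 5·4 = 20 | 3·3+4·2+3·1 = 20
Z: 5·6 = 30 | 3·2+4·0+3·8 = 30
T: 5·4 = 20 | 3·1+4·2+3·3 = 20
gcd(5,3,4,3) = 1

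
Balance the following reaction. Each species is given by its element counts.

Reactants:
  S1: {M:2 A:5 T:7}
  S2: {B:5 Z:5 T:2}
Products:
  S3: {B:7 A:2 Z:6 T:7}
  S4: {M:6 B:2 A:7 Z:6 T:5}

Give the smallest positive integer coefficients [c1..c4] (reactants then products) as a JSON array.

Coefficients: [3, 6, 4, 1]

M: 3·2+6·0 = 6 | 4·0+1·6 = 6
B: 3·0+6·5 = 30 | 4·7+1·2 = 30
A: 3·5+6·0 = 15 | 4·2+1·7 = 15
Z: 3·0+6·5 = 30 | 4·6+1·6 = 30
T: 3·7+6·2 = 33 | 4·7+1·5 = 33
gcd(3,6,4,1) = 1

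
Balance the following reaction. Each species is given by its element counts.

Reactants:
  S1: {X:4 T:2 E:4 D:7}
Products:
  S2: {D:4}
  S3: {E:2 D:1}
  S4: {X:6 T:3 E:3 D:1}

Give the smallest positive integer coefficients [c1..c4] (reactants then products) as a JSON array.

Coefficients: [3, 4, 3, 2]

X: 3·4 = 12 | 4·0+3·0+2·6 = 12
T: 3·2 = 6 | 4·0+3·0+2·3 = 6
E: 3·4 = 12 | 4·0+3·2+2·3 = 12
D: 3·7 = 21 | 4·4+3·1+2·1 = 21
gcd(3,4,3,2) = 1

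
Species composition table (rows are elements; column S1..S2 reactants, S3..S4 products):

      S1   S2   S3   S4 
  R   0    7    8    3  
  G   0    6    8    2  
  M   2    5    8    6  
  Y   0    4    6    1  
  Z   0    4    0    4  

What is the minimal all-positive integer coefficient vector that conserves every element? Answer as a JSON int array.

Coefficients: [5, 2, 1, 2]

R: 5·0+2·7 = 14 | 1·8+2·3 = 14
G: 5·0+2·6 = 12 | 1·8+2·2 = 12
M: 5·2+2·5 = 20 | 1·8+2·6 = 20
Y: 5·0+2·4 = 8 | 1·6+2·1 = 8
Z: 5·0+2·4 = 8 | 1·0+2·4 = 8
gcd(5,2,1,2) = 1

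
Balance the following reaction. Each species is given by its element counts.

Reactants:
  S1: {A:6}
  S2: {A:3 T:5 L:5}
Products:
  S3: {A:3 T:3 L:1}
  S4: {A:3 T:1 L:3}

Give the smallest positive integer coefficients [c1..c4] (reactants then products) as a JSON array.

Coefficients: [3, 4, 5, 5]

A: 3·6+4·3 = 30 | 5·3+5·3 = 30
T: 3·0+4·5 = 20 | 5·3+5·1 = 20
L: 3·0+4·5 = 20 | 5·1+5·3 = 20
gcd(3,4,5,5) = 1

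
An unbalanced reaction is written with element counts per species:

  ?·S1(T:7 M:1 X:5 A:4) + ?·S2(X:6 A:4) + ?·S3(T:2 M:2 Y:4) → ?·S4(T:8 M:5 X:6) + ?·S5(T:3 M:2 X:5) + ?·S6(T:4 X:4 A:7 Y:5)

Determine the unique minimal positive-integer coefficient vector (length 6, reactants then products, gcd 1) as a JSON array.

Coefficients: [4, 3, 5, 2, 2, 4]

T: 4·7+3·0+5·2 = 38 | 2·8+2·3+4·4 = 38
M: 4·1+3·0+5·2 = 14 | 2·5+2·2+4·0 = 14
X: 4·5+3·6+5·0 = 38 | 2·6+2·5+4·4 = 38
A: 4·4+3·4+5·0 = 28 | 2·0+2·0+4·7 = 28
Y: 4·0+3·0+5·4 = 20 | 2·0+2·0+4·5 = 20
gcd(4,3,5,2,2,4) = 1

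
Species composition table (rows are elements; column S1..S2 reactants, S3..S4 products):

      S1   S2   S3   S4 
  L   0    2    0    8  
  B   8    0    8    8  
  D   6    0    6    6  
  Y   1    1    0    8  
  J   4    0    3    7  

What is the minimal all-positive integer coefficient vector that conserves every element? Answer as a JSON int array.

Coefficients: [4, 4, 3, 1]

L: 4·0+4·2 = 8 | 3·0+1·8 = 8
B: 4·8+4·0 = 32 | 3·8+1·8 = 32
D: 4·6+4·0 = 24 | 3·6+1·6 = 24
Y: 4·1+4·1 = 8 | 3·0+1·8 = 8
J: 4·4+4·0 = 16 | 3·3+1·7 = 16
gcd(4,4,3,1) = 1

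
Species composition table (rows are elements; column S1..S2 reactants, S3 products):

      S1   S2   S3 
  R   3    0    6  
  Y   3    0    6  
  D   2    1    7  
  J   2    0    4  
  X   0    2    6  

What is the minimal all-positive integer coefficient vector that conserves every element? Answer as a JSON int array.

R: 2·3+3·0 = 6 | 1·6 = 6
Y: 2·3+3·0 = 6 | 1·6 = 6
D: 2·2+3·1 = 7 | 1·7 = 7
J: 2·2+3·0 = 4 | 1·4 = 4
X: 2·0+3·2 = 6 | 1·6 = 6
gcd(2,3,1) = 1

Coefficients: [2, 3, 1]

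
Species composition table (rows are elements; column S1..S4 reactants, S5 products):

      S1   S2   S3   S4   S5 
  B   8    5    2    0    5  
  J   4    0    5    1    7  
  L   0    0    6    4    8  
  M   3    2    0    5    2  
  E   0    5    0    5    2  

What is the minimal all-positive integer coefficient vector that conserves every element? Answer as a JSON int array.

Coefficients: [1, 1, 6, 1, 5]

B: 1·8+1·5+6·2+1·0 = 25 | 5·5 = 25
J: 1·4+1·0+6·5+1·1 = 35 | 5·7 = 35
L: 1·0+1·0+6·6+1·4 = 40 | 5·8 = 40
M: 1·3+1·2+6·0+1·5 = 10 | 5·2 = 10
E: 1·0+1·5+6·0+1·5 = 10 | 5·2 = 10
gcd(1,1,6,1,5) = 1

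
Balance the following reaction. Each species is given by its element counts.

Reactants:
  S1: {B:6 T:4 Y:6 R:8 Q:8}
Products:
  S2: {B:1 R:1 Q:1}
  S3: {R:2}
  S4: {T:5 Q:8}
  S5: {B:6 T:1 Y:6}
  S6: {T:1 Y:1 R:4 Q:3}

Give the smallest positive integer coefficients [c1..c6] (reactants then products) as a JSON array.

Coefficients: [5, 6, 5, 2, 4, 6]

B: 5·6 = 30 | 6·1+5·0+2·0+4·6+6·0 = 30
T: 5·4 = 20 | 6·0+5·0+2·5+4·1+6·1 = 20
Y: 5·6 = 30 | 6·0+5·0+2·0+4·6+6·1 = 30
R: 5·8 = 40 | 6·1+5·2+2·0+4·0+6·4 = 40
Q: 5·8 = 40 | 6·1+5·0+2·8+4·0+6·3 = 40
gcd(5,6,5,2,4,6) = 1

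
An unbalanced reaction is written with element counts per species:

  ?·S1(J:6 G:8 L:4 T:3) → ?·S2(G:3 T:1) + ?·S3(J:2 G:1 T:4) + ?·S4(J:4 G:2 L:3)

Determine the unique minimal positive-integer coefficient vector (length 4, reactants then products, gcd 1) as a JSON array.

Coefficients: [3, 5, 1, 4]

J: 3·6 = 18 | 5·0+1·2+4·4 = 18
G: 3·8 = 24 | 5·3+1·1+4·2 = 24
L: 3·4 = 12 | 5·0+1·0+4·3 = 12
T: 3·3 = 9 | 5·1+1·4+4·0 = 9
gcd(3,5,1,4) = 1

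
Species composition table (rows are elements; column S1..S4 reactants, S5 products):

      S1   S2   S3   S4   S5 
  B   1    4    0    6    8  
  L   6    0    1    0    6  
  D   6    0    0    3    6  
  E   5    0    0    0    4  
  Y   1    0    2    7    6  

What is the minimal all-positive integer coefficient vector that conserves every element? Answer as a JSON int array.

Coefficients: [4, 6, 6, 2, 5]

B: 4·1+6·4+6·0+2·6 = 40 | 5·8 = 40
L: 4·6+6·0+6·1+2·0 = 30 | 5·6 = 30
D: 4·6+6·0+6·0+2·3 = 30 | 5·6 = 30
E: 4·5+6·0+6·0+2·0 = 20 | 5·4 = 20
Y: 4·1+6·0+6·2+2·7 = 30 | 5·6 = 30
gcd(4,6,6,2,5) = 1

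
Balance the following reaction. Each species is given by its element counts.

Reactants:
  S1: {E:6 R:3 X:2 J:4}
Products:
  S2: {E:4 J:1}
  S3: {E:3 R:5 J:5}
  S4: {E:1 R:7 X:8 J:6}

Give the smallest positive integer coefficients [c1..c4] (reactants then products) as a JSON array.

Coefficients: [4, 5, 1, 1]

E: 4·6 = 24 | 5·4+1·3+1·1 = 24
R: 4·3 = 12 | 5·0+1·5+1·7 = 12
X: 4·2 = 8 | 5·0+1·0+1·8 = 8
J: 4·4 = 16 | 5·1+1·5+1·6 = 16
gcd(4,5,1,1) = 1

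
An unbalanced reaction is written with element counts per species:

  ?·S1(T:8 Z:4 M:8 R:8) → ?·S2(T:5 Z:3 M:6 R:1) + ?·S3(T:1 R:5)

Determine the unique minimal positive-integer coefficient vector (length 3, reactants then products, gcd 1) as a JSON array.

Coefficients: [3, 4, 4]

T: 3·8 = 24 | 4·5+4·1 = 24
Z: 3·4 = 12 | 4·3+4·0 = 12
M: 3·8 = 24 | 4·6+4·0 = 24
R: 3·8 = 24 | 4·1+4·5 = 24
gcd(3,4,4) = 1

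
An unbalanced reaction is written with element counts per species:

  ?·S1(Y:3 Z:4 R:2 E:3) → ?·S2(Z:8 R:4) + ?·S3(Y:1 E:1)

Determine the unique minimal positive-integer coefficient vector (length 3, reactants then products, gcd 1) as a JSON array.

Coefficients: [2, 1, 6]

Y: 2·3 = 6 | 1·0+6·1 = 6
Z: 2·4 = 8 | 1·8+6·0 = 8
R: 2·2 = 4 | 1·4+6·0 = 4
E: 2·3 = 6 | 1·0+6·1 = 6
gcd(2,1,6) = 1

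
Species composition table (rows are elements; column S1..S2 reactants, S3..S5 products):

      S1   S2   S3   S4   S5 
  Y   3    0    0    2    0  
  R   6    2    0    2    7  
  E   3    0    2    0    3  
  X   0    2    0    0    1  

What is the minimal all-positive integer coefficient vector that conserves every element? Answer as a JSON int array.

Coefficients: [4, 1, 3, 6, 2]

Y: 4·3+1·0 = 12 | 3·0+6·2+2·0 = 12
R: 4·6+1·2 = 26 | 3·0+6·2+2·7 = 26
E: 4·3+1·0 = 12 | 3·2+6·0+2·3 = 12
X: 4·0+1·2 = 2 | 3·0+6·0+2·1 = 2
gcd(4,1,3,6,2) = 1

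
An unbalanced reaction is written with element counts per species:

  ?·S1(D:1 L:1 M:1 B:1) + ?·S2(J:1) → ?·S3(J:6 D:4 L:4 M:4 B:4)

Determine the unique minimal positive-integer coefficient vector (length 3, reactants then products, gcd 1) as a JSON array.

J: 4·0+6·1 = 6 | 1·6 = 6
D: 4·1+6·0 = 4 | 1·4 = 4
L: 4·1+6·0 = 4 | 1·4 = 4
M: 4·1+6·0 = 4 | 1·4 = 4
B: 4·1+6·0 = 4 | 1·4 = 4
gcd(4,6,1) = 1

Coefficients: [4, 6, 1]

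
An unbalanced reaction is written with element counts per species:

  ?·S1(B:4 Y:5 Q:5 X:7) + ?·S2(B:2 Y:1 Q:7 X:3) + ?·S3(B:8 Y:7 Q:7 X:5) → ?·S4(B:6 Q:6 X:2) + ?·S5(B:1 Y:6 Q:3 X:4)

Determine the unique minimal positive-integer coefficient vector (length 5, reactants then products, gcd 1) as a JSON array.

Coefficients: [1, 3, 4, 6, 6]

B: 1·4+3·2+4·8 = 42 | 6·6+6·1 = 42
Y: 1·5+3·1+4·7 = 36 | 6·0+6·6 = 36
Q: 1·5+3·7+4·7 = 54 | 6·6+6·3 = 54
X: 1·7+3·3+4·5 = 36 | 6·2+6·4 = 36
gcd(1,3,4,6,6) = 1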